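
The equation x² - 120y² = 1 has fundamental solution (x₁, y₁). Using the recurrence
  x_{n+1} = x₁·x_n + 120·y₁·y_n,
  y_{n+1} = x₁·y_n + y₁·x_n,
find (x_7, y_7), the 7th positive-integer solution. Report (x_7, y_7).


Step 1: Find the fundamental solution (x₁, y₁) of x² - 120y² = 1.
  Expand √120 as a continued fraction. a₀ = ⌊√120⌋ = 10; iterate m_{k+1} = d_k·a_k − m_k, d_{k+1} = (120 − m_{k+1}²)/d_k, a_{k+1} = ⌊(a₀ + m_{k+1})/d_{k+1}⌋ (starting m₀ = 0, d₀ = 1), with convergents p_k = a_k·p_{k-1} + p_{k-2}, q_k = a_k·q_{k-1} + q_{k-2} (p₋₁ = 1, q₋₁ = 0):
  k = 0: a₀ = 10; p₀/q₀ = 10/1; p₀² − 120·q₀² = 100 − 120 = -20.
  k = 1: m = 10, d = 20, a = ⌊(10 + 10)/20⌋ = 1; p/q = (1·10 + 1)/(1·1 + 0) = 11/1; p² − 120·q² = 121 − 120 = 1.
  The first convergent with p² − 120·q² = 1 gives the fundamental solution (x₁, y₁) = (11, 1).
Step 2: Apply the recurrence (x_{n+1}, y_{n+1}) = (x₁x_n + 120y₁y_n, x₁y_n + y₁x_n) repeatedly.
  From (x_1, y_1) = (11, 1): x_2 = 11·11 + 120·1·1 = 241; y_2 = 11·1 + 1·11 = 22.
  From (x_2, y_2) = (241, 22): x_3 = 11·241 + 120·1·22 = 5291; y_3 = 11·22 + 1·241 = 483.
  From (x_3, y_3) = (5291, 483): x_4 = 11·5291 + 120·1·483 = 116161; y_4 = 11·483 + 1·5291 = 10604.
  From (x_4, y_4) = (116161, 10604): x_5 = 11·116161 + 120·1·10604 = 2550251; y_5 = 11·10604 + 1·116161 = 232805.
  From (x_5, y_5) = (2550251, 232805): x_6 = 11·2550251 + 120·1·232805 = 55989361; y_6 = 11·232805 + 1·2550251 = 5111106.
  From (x_6, y_6) = (55989361, 5111106): x_7 = 11·55989361 + 120·1·5111106 = 1229215691; y_7 = 11·5111106 + 1·55989361 = 112211527.
Step 3: Verify x_7² - 120·y_7² = 1510971215000607481 - 1510971215000607480 = 1 (should be 1). ✓

(x_1, y_1) = (11, 1); (x_7, y_7) = (1229215691, 112211527).


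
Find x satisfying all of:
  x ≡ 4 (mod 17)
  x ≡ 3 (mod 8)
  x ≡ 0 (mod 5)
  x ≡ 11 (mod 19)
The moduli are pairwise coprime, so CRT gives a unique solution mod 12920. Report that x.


Product of moduli M = 17 · 8 · 5 · 19 = 12920.
Merge one congruence at a time:
  Start: x ≡ 4 (mod 17).
  Combine with x ≡ 3 (mod 8); new modulus lcm = 136.
    Write x = 4 + 17·t and substitute into x ≡ 3 (mod 8): 17·t ≡ 3 − 4 = -1 (mod 8).
    Reduce coefficients mod 8: 1·t ≡ 7 (mod 8).
    So t ≡ 7 (mod 8).
    Then x = 4 + 17·7 = 123, valid modulo lcm(17, 8) = 136: x ≡ 123 (mod 136).
  Combine with x ≡ 0 (mod 5); new modulus lcm = 680.
    Write x = 123 + 136·t and substitute into x ≡ 0 (mod 5): 136·t ≡ 0 − 123 = -123 (mod 5).
    Reduce coefficients mod 5: 1·t ≡ 2 (mod 5).
    So t ≡ 2 (mod 5).
    Then x = 123 + 136·2 = 395, valid modulo lcm(136, 5) = 680: x ≡ 395 (mod 680).
  Combine with x ≡ 11 (mod 19); new modulus lcm = 12920.
    Write x = 395 + 680·t and substitute into x ≡ 11 (mod 19): 680·t ≡ 11 − 395 = -384 (mod 19).
    Reduce coefficients mod 19: 15·t ≡ 15 (mod 19).
    The inverse of 15 mod 19 is 14 (since 15·14 = 210 = 11·19 + 1), so t ≡ 14·15 = 210 ≡ 1 (mod 19).
    Then x = 395 + 680·1 = 1075, valid modulo lcm(680, 19) = 12920: x ≡ 1075 (mod 12920).
Verify against each original: 1075 mod 17 = 4, 1075 mod 8 = 3, 1075 mod 5 = 0, 1075 mod 19 = 11.

x ≡ 1075 (mod 12920).


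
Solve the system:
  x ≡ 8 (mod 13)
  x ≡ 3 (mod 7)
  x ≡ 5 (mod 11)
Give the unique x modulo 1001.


Moduli 13, 7, 11 are pairwise coprime; by CRT there is a unique solution modulo M = 13 · 7 · 11 = 1001.
Solve pairwise, accumulating the modulus:
  Start with x ≡ 8 (mod 13).
  Combine with x ≡ 3 (mod 7): since gcd(13, 7) = 1, we get a unique residue mod 91.
    Write x = 8 + 13·t and substitute into x ≡ 3 (mod 7): 13·t ≡ 3 − 8 = -5 (mod 7).
    Reduce coefficients mod 7: 6·t ≡ 2 (mod 7).
    The inverse of 6 mod 7 is 6 (since 6·6 = 36 = 5·7 + 1), so t ≡ 6·2 = 12 ≡ 5 (mod 7).
    Then x = 8 + 13·5 = 73, valid modulo lcm(13, 7) = 91: x ≡ 73 (mod 91).
  Combine with x ≡ 5 (mod 11): since gcd(91, 11) = 1, we get a unique residue mod 1001.
    Write x = 73 + 91·t and substitute into x ≡ 5 (mod 11): 91·t ≡ 5 − 73 = -68 (mod 11).
    Reduce coefficients mod 11: 3·t ≡ 9 (mod 11).
    The inverse of 3 mod 11 is 4 (since 3·4 = 12 = 1·11 + 1), so t ≡ 4·9 = 36 ≡ 3 (mod 11).
    Then x = 73 + 91·3 = 346, valid modulo lcm(91, 11) = 1001: x ≡ 346 (mod 1001).
Verify: 346 mod 13 = 8 ✓, 346 mod 7 = 3 ✓, 346 mod 11 = 5 ✓.

x ≡ 346 (mod 1001).


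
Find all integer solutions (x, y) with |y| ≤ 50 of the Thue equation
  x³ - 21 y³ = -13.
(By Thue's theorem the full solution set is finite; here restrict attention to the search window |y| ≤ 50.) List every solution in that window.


The equation is x³ - 21y³ = -13. For fixed y, x³ = 21·y³ − 13, so a solution requires the RHS to be a perfect cube.
Strategy: iterate y from -50 to 50, compute RHS = 21·y³ − 13, and check whether it is a (positive or negative) perfect cube.
Check small values of y:
  y = 0: RHS = -13 is not a perfect cube.
  y = 1: RHS = 8 = (2)³ ⇒ x = 2 works.
  y = -1: RHS = -34 is not a perfect cube.
  y = 2: RHS = 155 is not a perfect cube.
  y = -2: RHS = -181 is not a perfect cube.
  y = 3: RHS = 554 is not a perfect cube.
  y = -3: RHS = -580 is not a perfect cube.
Continuing, at y = 4: RHS = 1331 = (11)³ ⇒ x = 11 works.
Searching the remaining y in |y| ≤ 50 finds no further solutions.
Collected solutions: (2, 1), (11, 4).

Solutions (with |y| ≤ 50): (2, 1), (11, 4).


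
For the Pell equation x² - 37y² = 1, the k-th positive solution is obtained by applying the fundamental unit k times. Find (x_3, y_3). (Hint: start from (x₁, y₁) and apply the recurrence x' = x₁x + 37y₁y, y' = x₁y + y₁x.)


Step 1: Find the fundamental solution (x₁, y₁) of x² - 37y² = 1.
  Expand √37 as a continued fraction. a₀ = ⌊√37⌋ = 6; iterate m_{k+1} = d_k·a_k − m_k, d_{k+1} = (37 − m_{k+1}²)/d_k, a_{k+1} = ⌊(a₀ + m_{k+1})/d_{k+1}⌋ (starting m₀ = 0, d₀ = 1), with convergents p_k = a_k·p_{k-1} + p_{k-2}, q_k = a_k·q_{k-1} + q_{k-2} (p₋₁ = 1, q₋₁ = 0):
  k = 0: a₀ = 6; p₀/q₀ = 6/1; p₀² − 37·q₀² = 36 − 37 = -1.
  k = 1: m = 6, d = 1, a = ⌊(6 + 6)/1⌋ = 12; p/q = (12·6 + 1)/(12·1 + 0) = 73/12; p² − 37·q² = 5329 − 5328 = 1.
  The first convergent with p² − 37·q² = 1 gives the fundamental solution (x₁, y₁) = (73, 12).
Step 2: Apply the recurrence (x_{n+1}, y_{n+1}) = (x₁x_n + 37y₁y_n, x₁y_n + y₁x_n) repeatedly.
  From (x_1, y_1) = (73, 12): x_2 = 73·73 + 37·12·12 = 10657; y_2 = 73·12 + 12·73 = 1752.
  From (x_2, y_2) = (10657, 1752): x_3 = 73·10657 + 37·12·1752 = 1555849; y_3 = 73·1752 + 12·10657 = 255780.
Step 3: Verify x_3² - 37·y_3² = 2420666110801 - 2420666110800 = 1 (should be 1). ✓

(x_1, y_1) = (73, 12); (x_3, y_3) = (1555849, 255780).


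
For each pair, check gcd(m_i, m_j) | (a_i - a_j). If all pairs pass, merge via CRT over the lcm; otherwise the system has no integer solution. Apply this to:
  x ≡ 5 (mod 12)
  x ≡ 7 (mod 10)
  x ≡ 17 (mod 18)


Moduli 12, 10, 18 are not pairwise coprime, so CRT works modulo lcm(m_i) when all pairwise compatibility conditions hold.
Pairwise compatibility: gcd(m_i, m_j) must divide a_i - a_j for every pair.
Merge one congruence at a time:
  Start: x ≡ 5 (mod 12).
  Combine with x ≡ 7 (mod 10): gcd(12, 10) = 2; 7 - 5 = 2, which IS divisible by 2, so compatible.
    Write x = 5 + 12·t and substitute into x ≡ 7 (mod 10): 12·t ≡ 7 − 5 = 2 (mod 10).
    Divide the congruence (and modulus) by g = 2: 6·t ≡ 1 (mod 5).
    Reduce coefficients mod 5: 1·t ≡ 1 (mod 5).
    So t ≡ 1 (mod 5).
    Then x = 5 + 12·1 = 17, valid modulo lcm(12, 10) = 60: x ≡ 17 (mod 60).
  Combine with x ≡ 17 (mod 18): gcd(60, 18) = 6; 17 - 17 = 0, which IS divisible by 6, so compatible.
    Write x = 17 + 60·t and substitute into x ≡ 17 (mod 18): 60·t ≡ 17 − 17 = 0 (mod 18).
    Divide the congruence (and modulus) by g = 6: 10·t ≡ 0 (mod 3).
    Reduce coefficients mod 3: 1·t ≡ 0 (mod 3).
    So t ≡ 0 (mod 3).
    Then x = 17 + 60·0 = 17, valid modulo lcm(60, 18) = 180: x ≡ 17 (mod 180).
Verify: 17 mod 12 = 5, 17 mod 10 = 7, 17 mod 18 = 17.

x ≡ 17 (mod 180).


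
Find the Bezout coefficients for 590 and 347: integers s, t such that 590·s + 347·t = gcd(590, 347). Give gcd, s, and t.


Euclidean algorithm on (590, 347) — divide until remainder is 0:
  590 = 1 · 347 + 243
  347 = 1 · 243 + 104
  243 = 2 · 104 + 35
  104 = 2 · 35 + 34
  35 = 1 · 34 + 1
  34 = 34 · 1 + 0
gcd(590, 347) = 1.
Track Bezout coefficients alongside the remainders: start with r₀ = 590 = a·1 + b·0 (s = 1, t = 0) and r₁ = 347 = a·0 + b·1 (s = 0, t = 1); each new remainder r_{k+1} = r_{k-1} − q_k·r_k inherits s_{k+1} = s_{k-1} − q_k·s_k, t_{k+1} = t_{k-1} − q_k·t_k, so r_k = a·s_k + b·t_k at every step:
  q = 1: r = 243, s = 1 − 1·0 = 1, t = 0 − 1·1 = -1  (check: 590·1 + 347·(-1) = 243)
  q = 1: r = 104, s = 0 − 1·1 = -1, t = 1 − 1·(-1) = 2  (check: 590·(-1) + 347·2 = 104)
  q = 2: r = 35, s = 1 − 2·(-1) = 3, t = -1 − 2·2 = -5  (check: 590·3 + 347·(-5) = 35)
  q = 2: r = 34, s = -1 − 2·3 = -7, t = 2 − 2·(-5) = 12  (check: 590·(-7) + 347·12 = 34)
  q = 1: r = 1, s = 3 − 1·(-7) = 10, t = -5 − 1·12 = -17  (check: 590·10 + 347·(-17) = 1)
The row with r = 1 (the gcd) gives the Bezout coefficients s = 10, t = -17.
Result: 590 · (10) + 347 · (-17) = 1.

gcd(590, 347) = 1; s = 10, t = -17 (check: 590·10 + 347·(-17) = 1).


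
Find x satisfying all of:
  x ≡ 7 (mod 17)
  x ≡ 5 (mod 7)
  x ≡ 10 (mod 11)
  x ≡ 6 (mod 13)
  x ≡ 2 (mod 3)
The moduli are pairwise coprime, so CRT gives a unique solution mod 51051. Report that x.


Product of moduli M = 17 · 7 · 11 · 13 · 3 = 51051.
Merge one congruence at a time:
  Start: x ≡ 7 (mod 17).
  Combine with x ≡ 5 (mod 7); new modulus lcm = 119.
    Write x = 7 + 17·t and substitute into x ≡ 5 (mod 7): 17·t ≡ 5 − 7 = -2 (mod 7).
    Reduce coefficients mod 7: 3·t ≡ 5 (mod 7).
    The inverse of 3 mod 7 is 5 (since 3·5 = 15 = 2·7 + 1), so t ≡ 5·5 = 25 ≡ 4 (mod 7).
    Then x = 7 + 17·4 = 75, valid modulo lcm(17, 7) = 119: x ≡ 75 (mod 119).
  Combine with x ≡ 10 (mod 11); new modulus lcm = 1309.
    Write x = 75 + 119·t and substitute into x ≡ 10 (mod 11): 119·t ≡ 10 − 75 = -65 (mod 11).
    Reduce coefficients mod 11: 9·t ≡ 1 (mod 11).
    The inverse of 9 mod 11 is 5 (since 9·5 = 45 = 4·11 + 1), so t ≡ 5·1 = 5 ≡ 5 (mod 11).
    Then x = 75 + 119·5 = 670, valid modulo lcm(119, 11) = 1309: x ≡ 670 (mod 1309).
  Combine with x ≡ 6 (mod 13); new modulus lcm = 17017.
    Write x = 670 + 1309·t and substitute into x ≡ 6 (mod 13): 1309·t ≡ 6 − 670 = -664 (mod 13).
    Reduce coefficients mod 13: 9·t ≡ 12 (mod 13).
    The inverse of 9 mod 13 is 3 (since 9·3 = 27 = 2·13 + 1), so t ≡ 3·12 = 36 ≡ 10 (mod 13).
    Then x = 670 + 1309·10 = 13760, valid modulo lcm(1309, 13) = 17017: x ≡ 13760 (mod 17017).
  Combine with x ≡ 2 (mod 3); new modulus lcm = 51051.
    Write x = 13760 + 17017·t and substitute into x ≡ 2 (mod 3): 17017·t ≡ 2 − 13760 = -13758 (mod 3).
    Reduce coefficients mod 3: 1·t ≡ 0 (mod 3).
    So t ≡ 0 (mod 3).
    Then x = 13760 + 17017·0 = 13760, valid modulo lcm(17017, 3) = 51051: x ≡ 13760 (mod 51051).
Verify against each original: 13760 mod 17 = 7, 13760 mod 7 = 5, 13760 mod 11 = 10, 13760 mod 13 = 6, 13760 mod 3 = 2.

x ≡ 13760 (mod 51051).


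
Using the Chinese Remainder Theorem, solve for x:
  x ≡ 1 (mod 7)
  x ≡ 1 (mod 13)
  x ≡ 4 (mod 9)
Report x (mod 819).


Moduli 7, 13, 9 are pairwise coprime; by CRT there is a unique solution modulo M = 7 · 13 · 9 = 819.
Solve pairwise, accumulating the modulus:
  Start with x ≡ 1 (mod 7).
  Combine with x ≡ 1 (mod 13): since gcd(7, 13) = 1, we get a unique residue mod 91.
    Write x = 1 + 7·t and substitute into x ≡ 1 (mod 13): 7·t ≡ 1 − 1 = 0 (mod 13).
    The inverse of 7 mod 13 is 2 (since 7·2 = 14 = 1·13 + 1), so t ≡ 2·0 = 0 ≡ 0 (mod 13).
    Then x = 1 + 7·0 = 1, valid modulo lcm(7, 13) = 91: x ≡ 1 (mod 91).
  Combine with x ≡ 4 (mod 9): since gcd(91, 9) = 1, we get a unique residue mod 819.
    Write x = 1 + 91·t and substitute into x ≡ 4 (mod 9): 91·t ≡ 4 − 1 = 3 (mod 9).
    Reduce coefficients mod 9: 1·t ≡ 3 (mod 9).
    So t ≡ 3 (mod 9).
    Then x = 1 + 91·3 = 274, valid modulo lcm(91, 9) = 819: x ≡ 274 (mod 819).
Verify: 274 mod 7 = 1 ✓, 274 mod 13 = 1 ✓, 274 mod 9 = 4 ✓.

x ≡ 274 (mod 819).


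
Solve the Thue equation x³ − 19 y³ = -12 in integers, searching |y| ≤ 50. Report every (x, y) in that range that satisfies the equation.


The equation is x³ - 19y³ = -12. For fixed y, x³ = 19·y³ − 12, so a solution requires the RHS to be a perfect cube.
Strategy: iterate y from -50 to 50, compute RHS = 19·y³ − 12, and check whether it is a (positive or negative) perfect cube.
Check small values of y:
  y = 0: RHS = -12 is not a perfect cube.
  y = 1: RHS = 7 is not a perfect cube.
  y = -1: RHS = -31 is not a perfect cube.
  y = 2: RHS = 140 is not a perfect cube.
  y = -2: RHS = -164 is not a perfect cube.
  y = 3: RHS = 501 is not a perfect cube.
  y = -3: RHS = -525 is not a perfect cube.
Continuing the search up to |y| = 50 finds no solutions either.
No (x, y) in the scanned range satisfies the equation.

No integer solutions with |y| ≤ 50.


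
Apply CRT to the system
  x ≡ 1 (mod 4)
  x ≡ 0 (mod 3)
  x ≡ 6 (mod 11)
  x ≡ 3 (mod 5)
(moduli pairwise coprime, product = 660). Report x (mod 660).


Product of moduli M = 4 · 3 · 11 · 5 = 660.
Merge one congruence at a time:
  Start: x ≡ 1 (mod 4).
  Combine with x ≡ 0 (mod 3); new modulus lcm = 12.
    Write x = 1 + 4·t and substitute into x ≡ 0 (mod 3): 4·t ≡ 0 − 1 = -1 (mod 3).
    Reduce coefficients mod 3: 1·t ≡ 2 (mod 3).
    So t ≡ 2 (mod 3).
    Then x = 1 + 4·2 = 9, valid modulo lcm(4, 3) = 12: x ≡ 9 (mod 12).
  Combine with x ≡ 6 (mod 11); new modulus lcm = 132.
    Write x = 9 + 12·t and substitute into x ≡ 6 (mod 11): 12·t ≡ 6 − 9 = -3 (mod 11).
    Reduce coefficients mod 11: 1·t ≡ 8 (mod 11).
    So t ≡ 8 (mod 11).
    Then x = 9 + 12·8 = 105, valid modulo lcm(12, 11) = 132: x ≡ 105 (mod 132).
  Combine with x ≡ 3 (mod 5); new modulus lcm = 660.
    Write x = 105 + 132·t and substitute into x ≡ 3 (mod 5): 132·t ≡ 3 − 105 = -102 (mod 5).
    Reduce coefficients mod 5: 2·t ≡ 3 (mod 5).
    The inverse of 2 mod 5 is 3 (since 2·3 = 6 = 1·5 + 1), so t ≡ 3·3 = 9 ≡ 4 (mod 5).
    Then x = 105 + 132·4 = 633, valid modulo lcm(132, 5) = 660: x ≡ 633 (mod 660).
Verify against each original: 633 mod 4 = 1, 633 mod 3 = 0, 633 mod 11 = 6, 633 mod 5 = 3.

x ≡ 633 (mod 660).


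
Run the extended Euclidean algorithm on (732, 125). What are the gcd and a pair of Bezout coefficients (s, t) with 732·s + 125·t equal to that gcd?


Euclidean algorithm on (732, 125) — divide until remainder is 0:
  732 = 5 · 125 + 107
  125 = 1 · 107 + 18
  107 = 5 · 18 + 17
  18 = 1 · 17 + 1
  17 = 17 · 1 + 0
gcd(732, 125) = 1.
Track Bezout coefficients alongside the remainders: start with r₀ = 732 = a·1 + b·0 (s = 1, t = 0) and r₁ = 125 = a·0 + b·1 (s = 0, t = 1); each new remainder r_{k+1} = r_{k-1} − q_k·r_k inherits s_{k+1} = s_{k-1} − q_k·s_k, t_{k+1} = t_{k-1} − q_k·t_k, so r_k = a·s_k + b·t_k at every step:
  q = 5: r = 107, s = 1 − 5·0 = 1, t = 0 − 5·1 = -5  (check: 732·1 + 125·(-5) = 107)
  q = 1: r = 18, s = 0 − 1·1 = -1, t = 1 − 1·(-5) = 6  (check: 732·(-1) + 125·6 = 18)
  q = 5: r = 17, s = 1 − 5·(-1) = 6, t = -5 − 5·6 = -35  (check: 732·6 + 125·(-35) = 17)
  q = 1: r = 1, s = -1 − 1·6 = -7, t = 6 − 1·(-35) = 41  (check: 732·(-7) + 125·41 = 1)
The row with r = 1 (the gcd) gives the Bezout coefficients s = -7, t = 41.
Result: 732 · (-7) + 125 · (41) = 1.

gcd(732, 125) = 1; s = -7, t = 41 (check: 732·(-7) + 125·41 = 1).


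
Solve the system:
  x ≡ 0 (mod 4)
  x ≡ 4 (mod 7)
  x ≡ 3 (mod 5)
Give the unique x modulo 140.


Moduli 4, 7, 5 are pairwise coprime; by CRT there is a unique solution modulo M = 4 · 7 · 5 = 140.
Solve pairwise, accumulating the modulus:
  Start with x ≡ 0 (mod 4).
  Combine with x ≡ 4 (mod 7): since gcd(4, 7) = 1, we get a unique residue mod 28.
    Write x = 0 + 4·t and substitute into x ≡ 4 (mod 7): 4·t ≡ 4 − 0 = 4 (mod 7).
    The inverse of 4 mod 7 is 2 (since 4·2 = 8 = 1·7 + 1), so t ≡ 2·4 = 8 ≡ 1 (mod 7).
    Then x = 0 + 4·1 = 4, valid modulo lcm(4, 7) = 28: x ≡ 4 (mod 28).
  Combine with x ≡ 3 (mod 5): since gcd(28, 5) = 1, we get a unique residue mod 140.
    Write x = 4 + 28·t and substitute into x ≡ 3 (mod 5): 28·t ≡ 3 − 4 = -1 (mod 5).
    Reduce coefficients mod 5: 3·t ≡ 4 (mod 5).
    The inverse of 3 mod 5 is 2 (since 3·2 = 6 = 1·5 + 1), so t ≡ 2·4 = 8 ≡ 3 (mod 5).
    Then x = 4 + 28·3 = 88, valid modulo lcm(28, 5) = 140: x ≡ 88 (mod 140).
Verify: 88 mod 4 = 0 ✓, 88 mod 7 = 4 ✓, 88 mod 5 = 3 ✓.

x ≡ 88 (mod 140).


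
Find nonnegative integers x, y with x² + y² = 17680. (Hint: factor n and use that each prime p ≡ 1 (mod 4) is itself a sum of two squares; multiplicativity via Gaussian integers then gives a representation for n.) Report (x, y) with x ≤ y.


Step 1: Factor n = 17680 = 2^4 · 5 · 13 · 17.
Step 2: Check the mod-4 condition on each prime factor: 2 = 2 (special); 5 ≡ 1 (mod 4), exponent 1; 13 ≡ 1 (mod 4), exponent 1; 17 ≡ 1 (mod 4), exponent 1.
All primes ≡ 3 (mod 4) appear to even exponent (or don't appear), so by the two-squares theorem n IS expressible as a sum of two squares.
Step 3: Build a representation. Group n = k² · m with k = 4 and m = 5 · 13 · 17 = 1105 (a product of primes ≡ 1 (mod 4)); a representation of m scales to one of n via (k·x)² + (k·y)² = k²(x² + y²). Each prime p ≡ 1 (mod 4) is itself a sum of two squares; find a² by testing p − a² for a perfect square:
  5: 5 − 1² = 4 = 2² ⇒ 5 = 1² + 2².
  13: 13 − 1² = 12, 13 − 2² = 9 = 3² ⇒ 13 = 2² + 3².
  17: 17 − 1² = 16 = 4² ⇒ 17 = 1² + 4².
  Combine using the Brahmagupta–Fibonacci identity (a² + b²)(c² + d²) = (ac − bd)² + (ad + bc)² = (ac + bd)² + (ad − bc)²:
  5 · 13 = 65: from (1² + 2²)(2² + 3²), take (1·2 − 2·3, 1·3 + 2·2) = (2 − 6, 3 + 4) = (-4, 7); dropping signs (only squares matter) gives (4, 7); check 4² + 7² = 16 + 49 = 65 ✓.
  65 · 17 = 1105: from (4² + 7²)(1² + 4²), take (4·1 − 7·4, 4·4 + 7·1) = (4 − 28, 16 + 7) = (-24, 23); dropping signs (only squares matter) gives (24, 23); check 24² + 23² = 576 + 529 = 1105 ✓.
  Scale by k = 4: (4·24, 4·23) = (96, 92).
Step 4: Order so x ≤ y and verify: 92² + 96² = 8464 + 9216 = 17680 = n. ✓

n = 17680 = 92² + 96² (one valid representation with x ≤ y).


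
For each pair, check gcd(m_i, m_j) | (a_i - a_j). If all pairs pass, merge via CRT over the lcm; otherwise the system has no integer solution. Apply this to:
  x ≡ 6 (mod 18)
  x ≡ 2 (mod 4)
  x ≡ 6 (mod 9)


Moduli 18, 4, 9 are not pairwise coprime, so CRT works modulo lcm(m_i) when all pairwise compatibility conditions hold.
Pairwise compatibility: gcd(m_i, m_j) must divide a_i - a_j for every pair.
Merge one congruence at a time:
  Start: x ≡ 6 (mod 18).
  Combine with x ≡ 2 (mod 4): gcd(18, 4) = 2; 2 - 6 = -4, which IS divisible by 2, so compatible.
    Write x = 6 + 18·t and substitute into x ≡ 2 (mod 4): 18·t ≡ 2 − 6 = -4 (mod 4).
    Divide the congruence (and modulus) by g = 2: 9·t ≡ -2 (mod 2).
    Reduce coefficients mod 2: 1·t ≡ 0 (mod 2).
    So t ≡ 0 (mod 2).
    Then x = 6 + 18·0 = 6, valid modulo lcm(18, 4) = 36: x ≡ 6 (mod 36).
  Combine with x ≡ 6 (mod 9): gcd(36, 9) = 9; 6 - 6 = 0, which IS divisible by 9, so compatible.
    Write x = 6 + 36·t and substitute into x ≡ 6 (mod 9): 36·t ≡ 6 − 6 = 0 (mod 9).
    Divide the congruence (and modulus) by g = 9: 4·t ≡ 0 (mod 1).
    Modulo 1 every t works; take t = 0.
    Then x = 6 + 36·0 = 6, valid modulo lcm(36, 9) = 36: x ≡ 6 (mod 36).
Verify: 6 mod 18 = 6, 6 mod 4 = 2, 6 mod 9 = 6.

x ≡ 6 (mod 36).


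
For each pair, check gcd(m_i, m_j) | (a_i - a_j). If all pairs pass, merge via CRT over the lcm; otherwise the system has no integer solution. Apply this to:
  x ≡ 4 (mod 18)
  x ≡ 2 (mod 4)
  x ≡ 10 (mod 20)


Moduli 18, 4, 20 are not pairwise coprime, so CRT works modulo lcm(m_i) when all pairwise compatibility conditions hold.
Pairwise compatibility: gcd(m_i, m_j) must divide a_i - a_j for every pair.
Merge one congruence at a time:
  Start: x ≡ 4 (mod 18).
  Combine with x ≡ 2 (mod 4): gcd(18, 4) = 2; 2 - 4 = -2, which IS divisible by 2, so compatible.
    Write x = 4 + 18·t and substitute into x ≡ 2 (mod 4): 18·t ≡ 2 − 4 = -2 (mod 4).
    Divide the congruence (and modulus) by g = 2: 9·t ≡ -1 (mod 2).
    Reduce coefficients mod 2: 1·t ≡ 1 (mod 2).
    So t ≡ 1 (mod 2).
    Then x = 4 + 18·1 = 22, valid modulo lcm(18, 4) = 36: x ≡ 22 (mod 36).
  Combine with x ≡ 10 (mod 20): gcd(36, 20) = 4; 10 - 22 = -12, which IS divisible by 4, so compatible.
    Write x = 22 + 36·t and substitute into x ≡ 10 (mod 20): 36·t ≡ 10 − 22 = -12 (mod 20).
    Divide the congruence (and modulus) by g = 4: 9·t ≡ -3 (mod 5).
    Reduce coefficients mod 5: 4·t ≡ 2 (mod 5).
    The inverse of 4 mod 5 is 4 (since 4·4 = 16 = 3·5 + 1), so t ≡ 4·2 = 8 ≡ 3 (mod 5).
    Then x = 22 + 36·3 = 130, valid modulo lcm(36, 20) = 180: x ≡ 130 (mod 180).
Verify: 130 mod 18 = 4, 130 mod 4 = 2, 130 mod 20 = 10.

x ≡ 130 (mod 180).


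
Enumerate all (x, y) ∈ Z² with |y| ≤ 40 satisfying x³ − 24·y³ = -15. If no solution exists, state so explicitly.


The equation is x³ - 24y³ = -15. For fixed y, x³ = 24·y³ − 15, so a solution requires the RHS to be a perfect cube.
Strategy: iterate y from -40 to 40, compute RHS = 24·y³ − 15, and check whether it is a (positive or negative) perfect cube.
Check small values of y:
  y = 0: RHS = -15 is not a perfect cube.
  y = 1: RHS = 9 is not a perfect cube.
  y = -1: RHS = -39 is not a perfect cube.
  y = 2: RHS = 177 is not a perfect cube.
  y = -2: RHS = -207 is not a perfect cube.
  y = 3: RHS = 633 is not a perfect cube.
  y = -3: RHS = -663 is not a perfect cube.
Continuing the search up to |y| = 40 finds no solutions either.
No (x, y) in the scanned range satisfies the equation.

No integer solutions with |y| ≤ 40.


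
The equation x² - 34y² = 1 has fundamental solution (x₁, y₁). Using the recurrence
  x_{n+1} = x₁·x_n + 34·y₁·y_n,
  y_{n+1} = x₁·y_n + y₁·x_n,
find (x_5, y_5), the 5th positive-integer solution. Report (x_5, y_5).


Step 1: Find the fundamental solution (x₁, y₁) of x² - 34y² = 1.
  Expand √34 as a continued fraction. a₀ = ⌊√34⌋ = 5; iterate m_{k+1} = d_k·a_k − m_k, d_{k+1} = (34 − m_{k+1}²)/d_k, a_{k+1} = ⌊(a₀ + m_{k+1})/d_{k+1}⌋ (starting m₀ = 0, d₀ = 1), with convergents p_k = a_k·p_{k-1} + p_{k-2}, q_k = a_k·q_{k-1} + q_{k-2} (p₋₁ = 1, q₋₁ = 0):
  k = 0: a₀ = 5; p₀/q₀ = 5/1; p₀² − 34·q₀² = 25 − 34 = -9.
  k = 1: m = 5, d = 9, a = ⌊(5 + 5)/9⌋ = 1; p/q = (1·5 + 1)/(1·1 + 0) = 6/1; p² − 34·q² = 36 − 34 = 2.
  k = 2: m = 4, d = 2, a = ⌊(5 + 4)/2⌋ = 4; p/q = (4·6 + 5)/(4·1 + 1) = 29/5; p² − 34·q² = 841 − 850 = -9.
  k = 3: m = 4, d = 9, a = ⌊(5 + 4)/9⌋ = 1; p/q = (1·29 + 6)/(1·5 + 1) = 35/6; p² − 34·q² = 1225 − 1224 = 1.
  The first convergent with p² − 34·q² = 1 gives the fundamental solution (x₁, y₁) = (35, 6).
Step 2: Apply the recurrence (x_{n+1}, y_{n+1}) = (x₁x_n + 34y₁y_n, x₁y_n + y₁x_n) repeatedly.
  From (x_1, y_1) = (35, 6): x_2 = 35·35 + 34·6·6 = 2449; y_2 = 35·6 + 6·35 = 420.
  From (x_2, y_2) = (2449, 420): x_3 = 35·2449 + 34·6·420 = 171395; y_3 = 35·420 + 6·2449 = 29394.
  From (x_3, y_3) = (171395, 29394): x_4 = 35·171395 + 34·6·29394 = 11995201; y_4 = 35·29394 + 6·171395 = 2057160.
  From (x_4, y_4) = (11995201, 2057160): x_5 = 35·11995201 + 34·6·2057160 = 839492675; y_5 = 35·2057160 + 6·11995201 = 143971806.
Step 3: Verify x_5² - 34·y_5² = 704747951378655625 - 704747951378655624 = 1 (should be 1). ✓

(x_1, y_1) = (35, 6); (x_5, y_5) = (839492675, 143971806).


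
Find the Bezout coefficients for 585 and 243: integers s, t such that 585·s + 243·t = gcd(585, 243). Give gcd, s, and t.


Euclidean algorithm on (585, 243) — divide until remainder is 0:
  585 = 2 · 243 + 99
  243 = 2 · 99 + 45
  99 = 2 · 45 + 9
  45 = 5 · 9 + 0
gcd(585, 243) = 9.
Track Bezout coefficients alongside the remainders: start with r₀ = 585 = a·1 + b·0 (s = 1, t = 0) and r₁ = 243 = a·0 + b·1 (s = 0, t = 1); each new remainder r_{k+1} = r_{k-1} − q_k·r_k inherits s_{k+1} = s_{k-1} − q_k·s_k, t_{k+1} = t_{k-1} − q_k·t_k, so r_k = a·s_k + b·t_k at every step:
  q = 2: r = 99, s = 1 − 2·0 = 1, t = 0 − 2·1 = -2  (check: 585·1 + 243·(-2) = 99)
  q = 2: r = 45, s = 0 − 2·1 = -2, t = 1 − 2·(-2) = 5  (check: 585·(-2) + 243·5 = 45)
  q = 2: r = 9, s = 1 − 2·(-2) = 5, t = -2 − 2·5 = -12  (check: 585·5 + 243·(-12) = 9)
The row with r = 9 (the gcd) gives the Bezout coefficients s = 5, t = -12.
Result: 585 · (5) + 243 · (-12) = 9.

gcd(585, 243) = 9; s = 5, t = -12 (check: 585·5 + 243·(-12) = 9).


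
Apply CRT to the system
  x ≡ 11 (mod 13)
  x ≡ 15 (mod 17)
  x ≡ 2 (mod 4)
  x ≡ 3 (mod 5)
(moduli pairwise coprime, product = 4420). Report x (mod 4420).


Product of moduli M = 13 · 17 · 4 · 5 = 4420.
Merge one congruence at a time:
  Start: x ≡ 11 (mod 13).
  Combine with x ≡ 15 (mod 17); new modulus lcm = 221.
    Write x = 11 + 13·t and substitute into x ≡ 15 (mod 17): 13·t ≡ 15 − 11 = 4 (mod 17).
    The inverse of 13 mod 17 is 4 (since 13·4 = 52 = 3·17 + 1), so t ≡ 4·4 = 16 ≡ 16 (mod 17).
    Then x = 11 + 13·16 = 219, valid modulo lcm(13, 17) = 221: x ≡ 219 (mod 221).
  Combine with x ≡ 2 (mod 4); new modulus lcm = 884.
    Write x = 219 + 221·t and substitute into x ≡ 2 (mod 4): 221·t ≡ 2 − 219 = -217 (mod 4).
    Reduce coefficients mod 4: 1·t ≡ 3 (mod 4).
    So t ≡ 3 (mod 4).
    Then x = 219 + 221·3 = 882, valid modulo lcm(221, 4) = 884: x ≡ 882 (mod 884).
  Combine with x ≡ 3 (mod 5); new modulus lcm = 4420.
    Write x = 882 + 884·t and substitute into x ≡ 3 (mod 5): 884·t ≡ 3 − 882 = -879 (mod 5).
    Reduce coefficients mod 5: 4·t ≡ 1 (mod 5).
    The inverse of 4 mod 5 is 4 (since 4·4 = 16 = 3·5 + 1), so t ≡ 4·1 = 4 ≡ 4 (mod 5).
    Then x = 882 + 884·4 = 4418, valid modulo lcm(884, 5) = 4420: x ≡ 4418 (mod 4420).
Verify against each original: 4418 mod 13 = 11, 4418 mod 17 = 15, 4418 mod 4 = 2, 4418 mod 5 = 3.

x ≡ 4418 (mod 4420).


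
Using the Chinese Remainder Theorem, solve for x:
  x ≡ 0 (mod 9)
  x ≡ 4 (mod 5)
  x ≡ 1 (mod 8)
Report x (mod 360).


Moduli 9, 5, 8 are pairwise coprime; by CRT there is a unique solution modulo M = 9 · 5 · 8 = 360.
Solve pairwise, accumulating the modulus:
  Start with x ≡ 0 (mod 9).
  Combine with x ≡ 4 (mod 5): since gcd(9, 5) = 1, we get a unique residue mod 45.
    Write x = 0 + 9·t and substitute into x ≡ 4 (mod 5): 9·t ≡ 4 − 0 = 4 (mod 5).
    Reduce coefficients mod 5: 4·t ≡ 4 (mod 5).
    The inverse of 4 mod 5 is 4 (since 4·4 = 16 = 3·5 + 1), so t ≡ 4·4 = 16 ≡ 1 (mod 5).
    Then x = 0 + 9·1 = 9, valid modulo lcm(9, 5) = 45: x ≡ 9 (mod 45).
  Combine with x ≡ 1 (mod 8): since gcd(45, 8) = 1, we get a unique residue mod 360.
    Write x = 9 + 45·t and substitute into x ≡ 1 (mod 8): 45·t ≡ 1 − 9 = -8 (mod 8).
    Reduce coefficients mod 8: 5·t ≡ 0 (mod 8).
    The inverse of 5 mod 8 is 5 (since 5·5 = 25 = 3·8 + 1), so t ≡ 5·0 = 0 ≡ 0 (mod 8).
    Then x = 9 + 45·0 = 9, valid modulo lcm(45, 8) = 360: x ≡ 9 (mod 360).
Verify: 9 mod 9 = 0 ✓, 9 mod 5 = 4 ✓, 9 mod 8 = 1 ✓.

x ≡ 9 (mod 360).


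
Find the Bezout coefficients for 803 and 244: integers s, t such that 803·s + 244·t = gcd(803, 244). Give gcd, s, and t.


Euclidean algorithm on (803, 244) — divide until remainder is 0:
  803 = 3 · 244 + 71
  244 = 3 · 71 + 31
  71 = 2 · 31 + 9
  31 = 3 · 9 + 4
  9 = 2 · 4 + 1
  4 = 4 · 1 + 0
gcd(803, 244) = 1.
Track Bezout coefficients alongside the remainders: start with r₀ = 803 = a·1 + b·0 (s = 1, t = 0) and r₁ = 244 = a·0 + b·1 (s = 0, t = 1); each new remainder r_{k+1} = r_{k-1} − q_k·r_k inherits s_{k+1} = s_{k-1} − q_k·s_k, t_{k+1} = t_{k-1} − q_k·t_k, so r_k = a·s_k + b·t_k at every step:
  q = 3: r = 71, s = 1 − 3·0 = 1, t = 0 − 3·1 = -3  (check: 803·1 + 244·(-3) = 71)
  q = 3: r = 31, s = 0 − 3·1 = -3, t = 1 − 3·(-3) = 10  (check: 803·(-3) + 244·10 = 31)
  q = 2: r = 9, s = 1 − 2·(-3) = 7, t = -3 − 2·10 = -23  (check: 803·7 + 244·(-23) = 9)
  q = 3: r = 4, s = -3 − 3·7 = -24, t = 10 − 3·(-23) = 79  (check: 803·(-24) + 244·79 = 4)
  q = 2: r = 1, s = 7 − 2·(-24) = 55, t = -23 − 2·79 = -181  (check: 803·55 + 244·(-181) = 1)
The row with r = 1 (the gcd) gives the Bezout coefficients s = 55, t = -181.
Result: 803 · (55) + 244 · (-181) = 1.

gcd(803, 244) = 1; s = 55, t = -181 (check: 803·55 + 244·(-181) = 1).


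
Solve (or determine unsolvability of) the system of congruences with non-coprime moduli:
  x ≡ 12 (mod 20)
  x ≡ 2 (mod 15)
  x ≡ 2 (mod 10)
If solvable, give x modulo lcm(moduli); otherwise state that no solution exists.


Moduli 20, 15, 10 are not pairwise coprime, so CRT works modulo lcm(m_i) when all pairwise compatibility conditions hold.
Pairwise compatibility: gcd(m_i, m_j) must divide a_i - a_j for every pair.
Merge one congruence at a time:
  Start: x ≡ 12 (mod 20).
  Combine with x ≡ 2 (mod 15): gcd(20, 15) = 5; 2 - 12 = -10, which IS divisible by 5, so compatible.
    Write x = 12 + 20·t and substitute into x ≡ 2 (mod 15): 20·t ≡ 2 − 12 = -10 (mod 15).
    Divide the congruence (and modulus) by g = 5: 4·t ≡ -2 (mod 3).
    Reduce coefficients mod 3: 1·t ≡ 1 (mod 3).
    So t ≡ 1 (mod 3).
    Then x = 12 + 20·1 = 32, valid modulo lcm(20, 15) = 60: x ≡ 32 (mod 60).
  Combine with x ≡ 2 (mod 10): gcd(60, 10) = 10; 2 - 32 = -30, which IS divisible by 10, so compatible.
    Write x = 32 + 60·t and substitute into x ≡ 2 (mod 10): 60·t ≡ 2 − 32 = -30 (mod 10).
    Divide the congruence (and modulus) by g = 10: 6·t ≡ -3 (mod 1).
    Modulo 1 every t works; take t = 0.
    Then x = 32 + 60·0 = 32, valid modulo lcm(60, 10) = 60: x ≡ 32 (mod 60).
Verify: 32 mod 20 = 12, 32 mod 15 = 2, 32 mod 10 = 2.

x ≡ 32 (mod 60).


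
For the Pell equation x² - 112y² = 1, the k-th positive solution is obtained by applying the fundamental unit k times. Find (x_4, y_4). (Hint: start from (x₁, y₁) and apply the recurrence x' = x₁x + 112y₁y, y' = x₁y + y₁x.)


Step 1: Find the fundamental solution (x₁, y₁) of x² - 112y² = 1.
  Expand √112 as a continued fraction. a₀ = ⌊√112⌋ = 10; iterate m_{k+1} = d_k·a_k − m_k, d_{k+1} = (112 − m_{k+1}²)/d_k, a_{k+1} = ⌊(a₀ + m_{k+1})/d_{k+1}⌋ (starting m₀ = 0, d₀ = 1), with convergents p_k = a_k·p_{k-1} + p_{k-2}, q_k = a_k·q_{k-1} + q_{k-2} (p₋₁ = 1, q₋₁ = 0):
  k = 0: a₀ = 10; p₀/q₀ = 10/1; p₀² − 112·q₀² = 100 − 112 = -12.
  k = 1: m = 10, d = 12, a = ⌊(10 + 10)/12⌋ = 1; p/q = (1·10 + 1)/(1·1 + 0) = 11/1; p² − 112·q² = 121 − 112 = 9.
  k = 2: m = 2, d = 9, a = ⌊(10 + 2)/9⌋ = 1; p/q = (1·11 + 10)/(1·1 + 1) = 21/2; p² − 112·q² = 441 − 448 = -7.
  k = 3: m = 7, d = 7, a = ⌊(10 + 7)/7⌋ = 2; p/q = (2·21 + 11)/(2·2 + 1) = 53/5; p² − 112·q² = 2809 − 2800 = 9.
  k = 4: m = 7, d = 9, a = ⌊(10 + 7)/9⌋ = 1; p/q = (1·53 + 21)/(1·5 + 2) = 74/7; p² − 112·q² = 5476 − 5488 = -12.
  k = 5: m = 2, d = 12, a = ⌊(10 + 2)/12⌋ = 1; p/q = (1·74 + 53)/(1·7 + 5) = 127/12; p² − 112·q² = 16129 − 16128 = 1.
  The first convergent with p² − 112·q² = 1 gives the fundamental solution (x₁, y₁) = (127, 12).
Step 2: Apply the recurrence (x_{n+1}, y_{n+1}) = (x₁x_n + 112y₁y_n, x₁y_n + y₁x_n) repeatedly.
  From (x_1, y_1) = (127, 12): x_2 = 127·127 + 112·12·12 = 32257; y_2 = 127·12 + 12·127 = 3048.
  From (x_2, y_2) = (32257, 3048): x_3 = 127·32257 + 112·12·3048 = 8193151; y_3 = 127·3048 + 12·32257 = 774180.
  From (x_3, y_3) = (8193151, 774180): x_4 = 127·8193151 + 112·12·774180 = 2081028097; y_4 = 127·774180 + 12·8193151 = 196638672.
Step 3: Verify x_4² - 112·y_4² = 4330677940503441409 - 4330677940503441408 = 1 (should be 1). ✓

(x_1, y_1) = (127, 12); (x_4, y_4) = (2081028097, 196638672).


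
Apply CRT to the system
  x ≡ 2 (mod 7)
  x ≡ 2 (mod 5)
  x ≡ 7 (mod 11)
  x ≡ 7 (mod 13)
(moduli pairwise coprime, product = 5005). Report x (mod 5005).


Product of moduli M = 7 · 5 · 11 · 13 = 5005.
Merge one congruence at a time:
  Start: x ≡ 2 (mod 7).
  Combine with x ≡ 2 (mod 5); new modulus lcm = 35.
    Write x = 2 + 7·t and substitute into x ≡ 2 (mod 5): 7·t ≡ 2 − 2 = 0 (mod 5).
    Reduce coefficients mod 5: 2·t ≡ 0 (mod 5).
    The inverse of 2 mod 5 is 3 (since 2·3 = 6 = 1·5 + 1), so t ≡ 3·0 = 0 ≡ 0 (mod 5).
    Then x = 2 + 7·0 = 2, valid modulo lcm(7, 5) = 35: x ≡ 2 (mod 35).
  Combine with x ≡ 7 (mod 11); new modulus lcm = 385.
    Write x = 2 + 35·t and substitute into x ≡ 7 (mod 11): 35·t ≡ 7 − 2 = 5 (mod 11).
    Reduce coefficients mod 11: 2·t ≡ 5 (mod 11).
    The inverse of 2 mod 11 is 6 (since 2·6 = 12 = 1·11 + 1), so t ≡ 6·5 = 30 ≡ 8 (mod 11).
    Then x = 2 + 35·8 = 282, valid modulo lcm(35, 11) = 385: x ≡ 282 (mod 385).
  Combine with x ≡ 7 (mod 13); new modulus lcm = 5005.
    Write x = 282 + 385·t and substitute into x ≡ 7 (mod 13): 385·t ≡ 7 − 282 = -275 (mod 13).
    Reduce coefficients mod 13: 8·t ≡ 11 (mod 13).
    The inverse of 8 mod 13 is 5 (since 8·5 = 40 = 3·13 + 1), so t ≡ 5·11 = 55 ≡ 3 (mod 13).
    Then x = 282 + 385·3 = 1437, valid modulo lcm(385, 13) = 5005: x ≡ 1437 (mod 5005).
Verify against each original: 1437 mod 7 = 2, 1437 mod 5 = 2, 1437 mod 11 = 7, 1437 mod 13 = 7.

x ≡ 1437 (mod 5005).


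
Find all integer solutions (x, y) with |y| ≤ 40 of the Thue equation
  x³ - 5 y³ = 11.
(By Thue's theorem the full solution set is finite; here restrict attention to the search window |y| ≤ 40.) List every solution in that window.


The equation is x³ - 5y³ = 11. For fixed y, x³ = 5·y³ + 11, so a solution requires the RHS to be a perfect cube.
Strategy: iterate y from -40 to 40, compute RHS = 5·y³ + 11, and check whether it is a (positive or negative) perfect cube.
Check small values of y:
  y = 0: RHS = 11 is not a perfect cube.
  y = 1: RHS = 16 is not a perfect cube.
  y = -1: RHS = 6 is not a perfect cube.
  y = 2: RHS = 51 is not a perfect cube.
  y = -2: RHS = -29 is not a perfect cube.
  y = 3: RHS = 146 is not a perfect cube.
  y = -3: RHS = -124 is not a perfect cube.
Continuing the search up to |y| = 40 finds no solutions either.
No (x, y) in the scanned range satisfies the equation.

No integer solutions with |y| ≤ 40.


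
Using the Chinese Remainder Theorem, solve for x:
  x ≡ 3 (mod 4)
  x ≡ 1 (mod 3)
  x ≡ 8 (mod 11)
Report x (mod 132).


Moduli 4, 3, 11 are pairwise coprime; by CRT there is a unique solution modulo M = 4 · 3 · 11 = 132.
Solve pairwise, accumulating the modulus:
  Start with x ≡ 3 (mod 4).
  Combine with x ≡ 1 (mod 3): since gcd(4, 3) = 1, we get a unique residue mod 12.
    Write x = 3 + 4·t and substitute into x ≡ 1 (mod 3): 4·t ≡ 1 − 3 = -2 (mod 3).
    Reduce coefficients mod 3: 1·t ≡ 1 (mod 3).
    So t ≡ 1 (mod 3).
    Then x = 3 + 4·1 = 7, valid modulo lcm(4, 3) = 12: x ≡ 7 (mod 12).
  Combine with x ≡ 8 (mod 11): since gcd(12, 11) = 1, we get a unique residue mod 132.
    Write x = 7 + 12·t and substitute into x ≡ 8 (mod 11): 12·t ≡ 8 − 7 = 1 (mod 11).
    Reduce coefficients mod 11: 1·t ≡ 1 (mod 11).
    So t ≡ 1 (mod 11).
    Then x = 7 + 12·1 = 19, valid modulo lcm(12, 11) = 132: x ≡ 19 (mod 132).
Verify: 19 mod 4 = 3 ✓, 19 mod 3 = 1 ✓, 19 mod 11 = 8 ✓.

x ≡ 19 (mod 132).


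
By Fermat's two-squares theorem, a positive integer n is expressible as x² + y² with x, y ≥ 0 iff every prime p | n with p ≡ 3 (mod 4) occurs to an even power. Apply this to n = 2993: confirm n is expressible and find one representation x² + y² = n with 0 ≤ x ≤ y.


Step 1: Factor n = 2993 = 41 · 73.
Step 2: Check the mod-4 condition on each prime factor: 41 ≡ 1 (mod 4), exponent 1; 73 ≡ 1 (mod 4), exponent 1.
All primes ≡ 3 (mod 4) appear to even exponent (or don't appear), so by the two-squares theorem n IS expressible as a sum of two squares.
Step 3: Build a representation. Here n = 41 · 73 is a product of primes ≡ 1 (mod 4). Each prime p ≡ 1 (mod 4) is itself a sum of two squares; find a² by testing p − a² for a perfect square:
  41: 41 − 1² = 40, 41 − 2² = 37, 41 − 3² = 32, 41 − 4² = 25 = 5² ⇒ 41 = 4² + 5².
  73: 73 − 1² = 72, 73 − 2² = 69, 73 − 3² = 64 = 8² ⇒ 73 = 3² + 8².
  Combine using the Brahmagupta–Fibonacci identity (a² + b²)(c² + d²) = (ac − bd)² + (ad + bc)² = (ac + bd)² + (ad − bc)²:
  41 · 73 = 2993: from (4² + 5²)(3² + 8²), take (4·3 − 5·8, 4·8 + 5·3) = (12 − 40, 32 + 15) = (-28, 47); dropping signs (only squares matter) gives (28, 47); check 28² + 47² = 784 + 2209 = 2993 ✓.
Step 4: Order so x ≤ y and verify: 28² + 47² = 784 + 2209 = 2993 = n. ✓

n = 2993 = 28² + 47² (one valid representation with x ≤ y).


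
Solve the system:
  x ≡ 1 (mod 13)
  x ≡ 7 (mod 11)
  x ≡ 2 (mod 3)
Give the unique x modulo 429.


Moduli 13, 11, 3 are pairwise coprime; by CRT there is a unique solution modulo M = 13 · 11 · 3 = 429.
Solve pairwise, accumulating the modulus:
  Start with x ≡ 1 (mod 13).
  Combine with x ≡ 7 (mod 11): since gcd(13, 11) = 1, we get a unique residue mod 143.
    Write x = 1 + 13·t and substitute into x ≡ 7 (mod 11): 13·t ≡ 7 − 1 = 6 (mod 11).
    Reduce coefficients mod 11: 2·t ≡ 6 (mod 11).
    The inverse of 2 mod 11 is 6 (since 2·6 = 12 = 1·11 + 1), so t ≡ 6·6 = 36 ≡ 3 (mod 11).
    Then x = 1 + 13·3 = 40, valid modulo lcm(13, 11) = 143: x ≡ 40 (mod 143).
  Combine with x ≡ 2 (mod 3): since gcd(143, 3) = 1, we get a unique residue mod 429.
    Write x = 40 + 143·t and substitute into x ≡ 2 (mod 3): 143·t ≡ 2 − 40 = -38 (mod 3).
    Reduce coefficients mod 3: 2·t ≡ 1 (mod 3).
    The inverse of 2 mod 3 is 2 (since 2·2 = 4 = 1·3 + 1), so t ≡ 2·1 = 2 ≡ 2 (mod 3).
    Then x = 40 + 143·2 = 326, valid modulo lcm(143, 3) = 429: x ≡ 326 (mod 429).
Verify: 326 mod 13 = 1 ✓, 326 mod 11 = 7 ✓, 326 mod 3 = 2 ✓.

x ≡ 326 (mod 429).


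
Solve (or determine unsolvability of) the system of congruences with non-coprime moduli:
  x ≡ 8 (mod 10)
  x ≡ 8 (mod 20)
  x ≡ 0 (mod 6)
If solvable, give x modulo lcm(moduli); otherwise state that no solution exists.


Moduli 10, 20, 6 are not pairwise coprime, so CRT works modulo lcm(m_i) when all pairwise compatibility conditions hold.
Pairwise compatibility: gcd(m_i, m_j) must divide a_i - a_j for every pair.
Merge one congruence at a time:
  Start: x ≡ 8 (mod 10).
  Combine with x ≡ 8 (mod 20): gcd(10, 20) = 10; 8 - 8 = 0, which IS divisible by 10, so compatible.
    Write x = 8 + 10·t and substitute into x ≡ 8 (mod 20): 10·t ≡ 8 − 8 = 0 (mod 20).
    Divide the congruence (and modulus) by g = 10: 1·t ≡ 0 (mod 2).
    So t ≡ 0 (mod 2).
    Then x = 8 + 10·0 = 8, valid modulo lcm(10, 20) = 20: x ≡ 8 (mod 20).
  Combine with x ≡ 0 (mod 6): gcd(20, 6) = 2; 0 - 8 = -8, which IS divisible by 2, so compatible.
    Write x = 8 + 20·t and substitute into x ≡ 0 (mod 6): 20·t ≡ 0 − 8 = -8 (mod 6).
    Divide the congruence (and modulus) by g = 2: 10·t ≡ -4 (mod 3).
    Reduce coefficients mod 3: 1·t ≡ 2 (mod 3).
    So t ≡ 2 (mod 3).
    Then x = 8 + 20·2 = 48, valid modulo lcm(20, 6) = 60: x ≡ 48 (mod 60).
Verify: 48 mod 10 = 8, 48 mod 20 = 8, 48 mod 6 = 0.

x ≡ 48 (mod 60).
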